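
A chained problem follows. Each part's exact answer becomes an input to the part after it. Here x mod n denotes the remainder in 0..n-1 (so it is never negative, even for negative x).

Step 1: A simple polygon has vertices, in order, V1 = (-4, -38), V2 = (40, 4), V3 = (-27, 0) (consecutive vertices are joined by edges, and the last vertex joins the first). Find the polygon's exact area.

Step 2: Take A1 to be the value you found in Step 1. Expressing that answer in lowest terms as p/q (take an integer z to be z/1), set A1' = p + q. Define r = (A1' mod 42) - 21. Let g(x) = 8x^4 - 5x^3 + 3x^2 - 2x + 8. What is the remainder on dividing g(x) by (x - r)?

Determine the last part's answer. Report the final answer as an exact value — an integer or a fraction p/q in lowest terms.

824

Step 1: cross terms: (-4*4 - 40*-38)=1504, (40*0 - -27*4)=108, (-27*-38 - -4*0)=1026; twice the area = |2638| = 2638; area = 1319; answer 1319
Step 2: A1 = 1319; threaded value p + q = 1320; r = -3; remainder = value at the root: 8*(-3)^4 - 5*(-3)^3 + 3*(-3)^2 - 2*(-3)^1 + 8 = (648) + (135) + (27) + (6) + (8) = 824; answer 824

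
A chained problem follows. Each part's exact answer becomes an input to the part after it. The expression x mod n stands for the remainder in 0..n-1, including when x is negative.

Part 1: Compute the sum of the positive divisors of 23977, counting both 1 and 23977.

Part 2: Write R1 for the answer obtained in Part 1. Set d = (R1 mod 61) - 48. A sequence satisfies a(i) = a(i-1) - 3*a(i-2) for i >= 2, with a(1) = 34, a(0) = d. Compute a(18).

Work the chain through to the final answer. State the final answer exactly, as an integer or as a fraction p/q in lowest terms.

Part 1: 23977 is prime, so its only divisors are 1 and 23977; sigma = 1 + 23977 = 23978; answer 23978
Part 2: R1 = 23978; d = -43; a(2) = 1*(34) - 3*(-43) = 163; iterating: a(2)=163, a(3)=61, a(4)=-428, a(5)=-611, a(6)=673, a(7)=2506, a(8)=487, a(9)=-7031, a(10)=-8492, a(11)=12601, a(12)=38077, a(13)=274, a(14)=-113957, a(15)=-114779, a(16)=227092, a(17)=571429, a(18)=-109847; answer -109847

-109847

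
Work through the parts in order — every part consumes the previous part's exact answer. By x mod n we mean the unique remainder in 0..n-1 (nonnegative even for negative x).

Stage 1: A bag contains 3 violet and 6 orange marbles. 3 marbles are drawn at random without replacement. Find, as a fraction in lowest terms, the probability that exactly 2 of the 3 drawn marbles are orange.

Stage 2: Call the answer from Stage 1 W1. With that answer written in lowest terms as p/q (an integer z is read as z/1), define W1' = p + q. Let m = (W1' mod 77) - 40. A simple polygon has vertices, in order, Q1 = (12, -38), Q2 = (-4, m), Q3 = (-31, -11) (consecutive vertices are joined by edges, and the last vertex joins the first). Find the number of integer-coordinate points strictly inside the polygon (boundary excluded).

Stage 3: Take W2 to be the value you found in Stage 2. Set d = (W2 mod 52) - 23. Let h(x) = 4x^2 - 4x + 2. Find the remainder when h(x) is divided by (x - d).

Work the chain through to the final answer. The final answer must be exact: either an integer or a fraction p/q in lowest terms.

Stage 1: total draws C(9,3) = 84; favorable C(6,2)*C(3,1) = 45; P = 15/28; answer 15/28
Stage 2: W1 = 15/28; threaded value p + q = 43; m = 3; cross terms: (12*3 - -4*-38)=-116, (-4*-11 - -31*3)=137, (-31*-38 - 12*-11)=1310; twice the area = |1331| = 1331; area = 1331/2; boundary points = 1 + 1 + 1 = 3; strictly interior points = area - boundary/2 + 1 = 665; answer 665
Stage 3: W2 = 665; d = 18; remainder = value at the root: 4*(18)^2 - 4*(18)^1 + 2 = (1296) + (-72) + (2) = 1226; answer 1226

1226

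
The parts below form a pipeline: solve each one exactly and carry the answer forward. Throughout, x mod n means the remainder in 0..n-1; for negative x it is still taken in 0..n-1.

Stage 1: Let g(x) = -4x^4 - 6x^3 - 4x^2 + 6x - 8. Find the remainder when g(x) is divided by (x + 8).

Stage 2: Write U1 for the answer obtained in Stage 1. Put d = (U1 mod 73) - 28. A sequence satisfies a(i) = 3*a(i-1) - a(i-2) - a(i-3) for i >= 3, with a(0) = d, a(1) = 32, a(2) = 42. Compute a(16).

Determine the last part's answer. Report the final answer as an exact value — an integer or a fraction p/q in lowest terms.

7880111

Stage 1: remainder = value at the root: -4*(-8)^4 - 6*(-8)^3 - 4*(-8)^2 + 6*(-8)^1 - 8 = (-16384) + (3072) + (-256) + (-48) + (-8) = -13624; answer -13624
Stage 2: U1 = -13624; d = -1; a(3) = 3*(42) - 1*(32) - 1*(-1) = 95; iterating: a(3)=95, a(4)=211, a(5)=496, a(6)=1182, a(7)=2839, a(8)=6839, a(9)=16496, a(10)=39810, a(11)=96095, a(12)=231979, a(13)=560032, a(14)=1352022, a(15)=3264055, a(16)=7880111; answer 7880111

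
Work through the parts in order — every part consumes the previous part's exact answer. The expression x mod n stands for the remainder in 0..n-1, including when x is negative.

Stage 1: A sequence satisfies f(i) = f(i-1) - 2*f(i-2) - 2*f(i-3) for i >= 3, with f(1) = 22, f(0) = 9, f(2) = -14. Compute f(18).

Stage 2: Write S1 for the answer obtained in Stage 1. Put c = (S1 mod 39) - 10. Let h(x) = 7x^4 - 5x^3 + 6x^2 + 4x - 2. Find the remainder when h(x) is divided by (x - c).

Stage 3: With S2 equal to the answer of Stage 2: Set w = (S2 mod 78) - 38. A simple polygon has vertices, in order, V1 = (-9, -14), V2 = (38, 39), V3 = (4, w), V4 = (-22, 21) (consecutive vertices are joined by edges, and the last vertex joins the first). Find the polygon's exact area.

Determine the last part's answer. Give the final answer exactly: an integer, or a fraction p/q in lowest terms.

Stage 1: f(3) = 1*(-14) - 2*(22) - 2*(9) = -76; iterating: f(3)=-76, f(4)=-92, f(5)=88, f(6)=424, f(7)=432, f(8)=-592, f(9)=-2304, f(10)=-1984, f(11)=3808, f(12)=12384, f(13)=8736, f(14)=-23648, f(15)=-65888, f(16)=-36064, f(17)=143008, f(18)=346912; answer 346912
Stage 2: S1 = 346912; c = -3; remainder = value at the root: 7*(-3)^4 - 5*(-3)^3 + 6*(-3)^2 + 4*(-3)^1 - 2 = (567) + (135) + (54) + (-12) + (-2) = 742; answer 742
Stage 3: S2 = 742; w = 2; cross terms: (-9*39 - 38*-14)=181, (38*2 - 4*39)=-80, (4*21 - -22*2)=128, (-22*-14 - -9*21)=497; twice the area = |726| = 726; area = 363; answer 363

363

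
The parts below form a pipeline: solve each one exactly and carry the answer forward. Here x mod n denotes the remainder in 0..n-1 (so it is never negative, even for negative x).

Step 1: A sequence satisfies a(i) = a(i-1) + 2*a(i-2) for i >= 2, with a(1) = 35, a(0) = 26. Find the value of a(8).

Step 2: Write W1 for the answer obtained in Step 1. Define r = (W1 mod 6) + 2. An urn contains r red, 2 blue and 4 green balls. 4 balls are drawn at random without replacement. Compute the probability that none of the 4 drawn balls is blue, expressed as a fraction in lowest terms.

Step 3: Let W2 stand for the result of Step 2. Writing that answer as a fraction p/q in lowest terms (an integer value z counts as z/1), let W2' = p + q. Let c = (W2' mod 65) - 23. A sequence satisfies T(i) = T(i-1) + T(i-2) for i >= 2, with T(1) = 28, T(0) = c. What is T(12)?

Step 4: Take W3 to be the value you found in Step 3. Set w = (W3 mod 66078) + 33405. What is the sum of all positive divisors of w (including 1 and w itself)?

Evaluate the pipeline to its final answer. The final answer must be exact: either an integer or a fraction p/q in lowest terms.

Step 1: a(2) = 1*(35) + 2*(26) = 87; iterating: a(2)=87, a(3)=157, a(4)=331, a(5)=645, a(6)=1307, a(7)=2597, a(8)=5211; answer 5211
Step 2: W1 = 5211; r = 5; total draws C(11,4) = 330; favorable C(9,4) = 126; P = 21/55; answer 21/55
Step 3: W2 = 21/55; threaded value p + q = 76; c = -12; T(2) = 1*(28) + 1*(-12) = 16; iterating: T(2)=16, T(3)=44, T(4)=60, T(5)=104, T(6)=164, T(7)=268, T(8)=432, T(9)=700, T(10)=1132, T(11)=1832, T(12)=2964; answer 2964
Step 4: W3 = 2964; w = 36369; 36369 = 3^4 * 449; sigma = (1 + 3 + 9 + 27 + 81) * (1 + 449) = 121 * 450 = 54450; answer 54450

54450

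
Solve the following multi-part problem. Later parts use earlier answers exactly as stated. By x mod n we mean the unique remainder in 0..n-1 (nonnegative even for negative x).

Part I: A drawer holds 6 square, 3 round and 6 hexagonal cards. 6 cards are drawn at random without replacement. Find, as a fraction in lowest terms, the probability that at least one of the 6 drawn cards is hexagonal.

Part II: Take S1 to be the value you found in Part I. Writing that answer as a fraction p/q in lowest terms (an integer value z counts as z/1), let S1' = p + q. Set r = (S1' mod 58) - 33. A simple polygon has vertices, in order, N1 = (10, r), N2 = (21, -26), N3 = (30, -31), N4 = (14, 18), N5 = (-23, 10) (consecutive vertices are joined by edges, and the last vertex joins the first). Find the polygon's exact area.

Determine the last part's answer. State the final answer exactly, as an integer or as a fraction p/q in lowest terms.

1605/2

Part I: total draws C(15,6) = 5005; complement C(9,6) = 84; favorable 5005 - 84 = 4921; P = 703/715; answer 703/715
Part II: S1 = 703/715; threaded value p + q = 1418; r = -7; cross terms: (10*-26 - 21*-7)=-113, (21*-31 - 30*-26)=129, (30*18 - 14*-31)=974, (14*10 - -23*18)=554, (-23*-7 - 10*10)=61; twice the area = |1605| = 1605; area = 1605/2; answer 1605/2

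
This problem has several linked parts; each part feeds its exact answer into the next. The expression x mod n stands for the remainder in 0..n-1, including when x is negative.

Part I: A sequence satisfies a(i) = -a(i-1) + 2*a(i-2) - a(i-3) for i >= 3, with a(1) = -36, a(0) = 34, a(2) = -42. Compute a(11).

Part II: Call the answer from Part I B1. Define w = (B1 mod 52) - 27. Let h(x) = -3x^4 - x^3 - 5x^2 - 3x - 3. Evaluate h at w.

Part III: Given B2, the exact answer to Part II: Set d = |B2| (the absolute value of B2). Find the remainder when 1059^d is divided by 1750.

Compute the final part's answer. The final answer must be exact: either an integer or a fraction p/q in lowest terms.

779

Part I: a(3) = -1*(-42) + 2*(-36) - 1*(34) = -64; iterating: a(3)=-64, a(4)=16, a(5)=-102, a(6)=198, a(7)=-418, a(8)=916, a(9)=-1950, a(10)=4200, a(11)=-9016; answer -9016
Part II: B1 = -9016; w = 5; -3*(5)^4 - 1*(5)^3 - 5*(5)^2 - 3*(5)^1 - 3 = (-1875) + (-125) + (-125) + (-15) + (-3) = -2143; answer -2143
Part III: B2 = -2143; d = 2143; squarings mod 1750: 1059^1=1059, 1059^2=1481, 1059^4=611, 1059^8=571, 1059^16=541, 1059^32=431, 1059^64=261, 1059^128=1621, 1059^256=891, 1059^512=1131, 1059^1024=1661, 1059^2048=921; 1059^2143 = 1059^1 * 1059^2 * 1059^4 * 1059^8 * 1059^16 * 1059^64 * 1059^2048 = 779 (mod 1750); answer 779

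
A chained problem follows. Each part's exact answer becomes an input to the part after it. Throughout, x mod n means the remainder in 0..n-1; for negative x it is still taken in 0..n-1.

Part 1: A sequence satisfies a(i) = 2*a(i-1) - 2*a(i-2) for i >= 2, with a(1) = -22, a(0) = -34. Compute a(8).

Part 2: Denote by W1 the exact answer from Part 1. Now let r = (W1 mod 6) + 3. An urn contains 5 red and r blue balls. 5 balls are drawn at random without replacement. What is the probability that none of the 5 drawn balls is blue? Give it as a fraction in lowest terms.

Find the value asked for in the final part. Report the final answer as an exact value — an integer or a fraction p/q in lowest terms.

Part 1: a(2) = 2*(-22) - 2*(-34) = 24; iterating: a(2)=24, a(3)=92, a(4)=136, a(5)=88, a(6)=-96, a(7)=-368, a(8)=-544; answer -544
Part 2: W1 = -544; r = 5; total draws C(10,5) = 252; favorable C(5,5) = 1; P = 1/252; answer 1/252

1/252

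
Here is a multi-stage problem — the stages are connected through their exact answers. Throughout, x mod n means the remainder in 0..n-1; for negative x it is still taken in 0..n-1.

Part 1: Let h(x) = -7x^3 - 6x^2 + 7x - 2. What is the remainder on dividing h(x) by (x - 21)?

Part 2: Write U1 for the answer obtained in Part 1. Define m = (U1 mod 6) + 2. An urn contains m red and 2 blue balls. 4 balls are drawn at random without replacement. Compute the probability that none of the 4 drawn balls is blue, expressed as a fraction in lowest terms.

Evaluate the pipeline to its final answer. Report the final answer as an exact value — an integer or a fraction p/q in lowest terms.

3/14

Part 1: remainder = value at the root: -7*(21)^3 - 6*(21)^2 + 7*(21)^1 - 2 = (-64827) + (-2646) + (147) + (-2) = -67328; answer -67328
Part 2: U1 = -67328; m = 6; total draws C(8,4) = 70; favorable C(6,4) = 15; P = 3/14; answer 3/14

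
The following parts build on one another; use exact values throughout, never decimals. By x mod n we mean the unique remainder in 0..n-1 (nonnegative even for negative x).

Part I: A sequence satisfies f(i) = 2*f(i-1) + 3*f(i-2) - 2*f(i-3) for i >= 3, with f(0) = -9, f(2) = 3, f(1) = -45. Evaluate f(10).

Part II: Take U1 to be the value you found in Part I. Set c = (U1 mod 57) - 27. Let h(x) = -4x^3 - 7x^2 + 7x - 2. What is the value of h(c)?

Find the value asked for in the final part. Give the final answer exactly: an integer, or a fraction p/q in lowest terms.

-1076

Part I: f(3) = 2*(3) + 3*(-45) - 2*(-9) = -111; iterating: f(3)=-111, f(4)=-123, f(5)=-585, f(6)=-1317, f(7)=-4143, f(8)=-11067, f(9)=-31929, f(10)=-88773; answer -88773
Part II: U1 = -88773; c = 6; -4*(6)^3 - 7*(6)^2 + 7*(6)^1 - 2 = (-864) + (-252) + (42) + (-2) = -1076; answer -1076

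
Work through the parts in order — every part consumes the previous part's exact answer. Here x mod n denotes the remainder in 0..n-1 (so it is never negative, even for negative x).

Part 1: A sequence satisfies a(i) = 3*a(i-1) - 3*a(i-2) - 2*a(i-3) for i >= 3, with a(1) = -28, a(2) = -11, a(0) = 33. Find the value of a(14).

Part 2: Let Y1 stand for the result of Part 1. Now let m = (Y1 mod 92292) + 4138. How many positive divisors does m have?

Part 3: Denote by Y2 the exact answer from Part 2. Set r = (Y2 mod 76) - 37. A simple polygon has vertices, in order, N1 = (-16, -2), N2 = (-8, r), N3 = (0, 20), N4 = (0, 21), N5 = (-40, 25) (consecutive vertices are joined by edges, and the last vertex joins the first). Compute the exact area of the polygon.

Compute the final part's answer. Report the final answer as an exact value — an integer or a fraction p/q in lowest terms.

852

Part 1: a(3) = 3*(-11) - 3*(-28) - 2*(33) = -15; iterating: a(3)=-15, a(4)=44, a(5)=199, a(6)=495, a(7)=800, a(8)=517, a(9)=-1839, a(10)=-8668, a(11)=-21521, a(12)=-34881, a(13)=-22744, a(14)=79453; answer 79453
Part 2: Y1 = 79453; m = 83591; 83591 is prime, so its only divisors are 1 and 83591; count = 2; answer 2
Part 3: Y2 = 2; r = -35; cross terms: (-16*-35 - -8*-2)=544, (-8*20 - 0*-35)=-160, (0*21 - 0*20)=0, (0*25 - -40*21)=840, (-40*-2 - -16*25)=480; twice the area = |1704| = 1704; area = 852; answer 852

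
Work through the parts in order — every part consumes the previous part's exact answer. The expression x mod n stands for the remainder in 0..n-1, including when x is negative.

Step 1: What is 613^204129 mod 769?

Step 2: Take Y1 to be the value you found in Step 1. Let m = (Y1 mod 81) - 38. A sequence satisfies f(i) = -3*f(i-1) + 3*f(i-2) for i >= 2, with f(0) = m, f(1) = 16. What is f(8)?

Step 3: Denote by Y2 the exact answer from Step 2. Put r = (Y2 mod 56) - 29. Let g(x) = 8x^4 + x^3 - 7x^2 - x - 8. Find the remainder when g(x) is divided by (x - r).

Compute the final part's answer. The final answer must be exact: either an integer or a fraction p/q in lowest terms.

2663968

Step 1: squarings mod 769: 613^1=613, 613^2=497, 613^4=160, 613^8=223, 613^16=513, 613^32=171, 613^64=19, 613^128=361, 613^256=360, 613^512=408, 613^1024=360, 613^2048=408, 613^4096=360, 613^8192=408, 613^16384=360, 613^32768=408, 613^65536=360, 613^131072=408; 613^204129 = 613^1 * 613^32 * 613^64 * 613^256 * 613^1024 * 613^2048 * 613^4096 * 613^65536 * 613^131072 = 207 (mod 769); answer 207
Step 2: Y1 = 207; m = 7; f(2) = -3*(16) + 3*(7) = -27; iterating: f(2)=-27, f(3)=129, f(4)=-468, f(5)=1791, f(6)=-6777, f(7)=25704, f(8)=-97443; answer -97443
Step 3: Y2 = -97443; r = 24; remainder = value at the root: 8*(24)^4 + 1*(24)^3 - 7*(24)^2 - 1*(24)^1 - 8 = (2654208) + (13824) + (-4032) + (-24) + (-8) = 2663968; answer 2663968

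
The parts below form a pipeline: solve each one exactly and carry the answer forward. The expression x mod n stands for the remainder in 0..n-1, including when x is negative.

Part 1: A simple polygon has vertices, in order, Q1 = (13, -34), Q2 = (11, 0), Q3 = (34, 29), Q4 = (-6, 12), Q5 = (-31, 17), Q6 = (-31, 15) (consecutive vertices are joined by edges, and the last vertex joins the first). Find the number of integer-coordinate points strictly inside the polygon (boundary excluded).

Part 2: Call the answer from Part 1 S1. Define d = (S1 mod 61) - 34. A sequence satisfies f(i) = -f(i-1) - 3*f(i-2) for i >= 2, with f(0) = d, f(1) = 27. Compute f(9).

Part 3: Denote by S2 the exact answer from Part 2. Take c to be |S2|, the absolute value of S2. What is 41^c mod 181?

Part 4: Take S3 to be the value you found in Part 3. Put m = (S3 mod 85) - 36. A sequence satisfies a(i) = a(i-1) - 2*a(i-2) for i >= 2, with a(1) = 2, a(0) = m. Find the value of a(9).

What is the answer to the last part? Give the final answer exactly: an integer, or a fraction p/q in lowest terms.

-58

Part 1: cross terms: (13*0 - 11*-34)=374, (11*29 - 34*0)=319, (34*12 - -6*29)=582, (-6*17 - -31*12)=270, (-31*15 - -31*17)=62, (-31*-34 - 13*15)=859; twice the area = |2466| = 2466; area = 1233; boundary points = 2 + 1 + 1 + 5 + 2 + 1 = 12; strictly interior points = area - boundary/2 + 1 = 1228; answer 1228
Part 2: S1 = 1228; d = -26; f(2) = -1*(27) - 3*(-26) = 51; iterating: f(2)=51, f(3)=-132, f(4)=-21, f(5)=417, f(6)=-354, f(7)=-897, f(8)=1959, f(9)=732; answer 732
Part 3: S2 = 732; c = 732; squarings mod 181: 41^1=41, 41^2=52, 41^4=170, 41^8=121, 41^16=161, 41^32=38, 41^64=177, 41^128=16, 41^256=75, 41^512=14; 41^732 = 41^4 * 41^8 * 41^16 * 41^64 * 41^128 * 41^512 = 117 (mod 181); answer 117
Part 4: S3 = 117; m = -4; a(2) = 1*(2) - 2*(-4) = 10; iterating: a(2)=10, a(3)=6, a(4)=-14, a(5)=-26, a(6)=2, a(7)=54, a(8)=50, a(9)=-58; answer -58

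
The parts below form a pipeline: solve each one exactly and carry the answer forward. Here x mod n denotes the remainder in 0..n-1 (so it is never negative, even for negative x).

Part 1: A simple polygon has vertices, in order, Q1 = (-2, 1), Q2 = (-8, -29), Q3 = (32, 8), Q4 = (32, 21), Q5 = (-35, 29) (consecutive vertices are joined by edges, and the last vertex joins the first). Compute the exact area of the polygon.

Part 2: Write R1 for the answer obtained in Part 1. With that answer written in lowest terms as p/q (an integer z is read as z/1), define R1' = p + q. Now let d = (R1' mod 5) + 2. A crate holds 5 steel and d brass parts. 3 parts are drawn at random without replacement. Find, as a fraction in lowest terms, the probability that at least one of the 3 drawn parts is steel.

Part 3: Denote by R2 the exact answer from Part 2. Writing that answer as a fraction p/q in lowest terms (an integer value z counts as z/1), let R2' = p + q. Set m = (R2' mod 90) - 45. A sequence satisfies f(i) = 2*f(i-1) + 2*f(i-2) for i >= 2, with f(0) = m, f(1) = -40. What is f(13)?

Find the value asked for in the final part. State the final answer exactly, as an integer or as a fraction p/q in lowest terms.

-5854720

Part 1: cross terms: (-2*-29 - -8*1)=66, (-8*8 - 32*-29)=864, (32*21 - 32*8)=416, (32*29 - -35*21)=1663, (-35*1 - -2*29)=23; twice the area = |3032| = 3032; area = 1516; answer 1516
Part 2: R1 = 1516; threaded value p + q = 1517; d = 4; total draws C(9,3) = 84; complement C(4,3) = 4; favorable 84 - 4 = 80; P = 20/21; answer 20/21
Part 3: R2 = 20/21; threaded value p + q = 41; m = -4; f(2) = 2*(-40) + 2*(-4) = -88; iterating: f(2)=-88, f(3)=-256, f(4)=-688, f(5)=-1888, f(6)=-5152, f(7)=-14080, f(8)=-38464, f(9)=-105088, f(10)=-287104, f(11)=-784384, f(12)=-2142976, f(13)=-5854720; answer -5854720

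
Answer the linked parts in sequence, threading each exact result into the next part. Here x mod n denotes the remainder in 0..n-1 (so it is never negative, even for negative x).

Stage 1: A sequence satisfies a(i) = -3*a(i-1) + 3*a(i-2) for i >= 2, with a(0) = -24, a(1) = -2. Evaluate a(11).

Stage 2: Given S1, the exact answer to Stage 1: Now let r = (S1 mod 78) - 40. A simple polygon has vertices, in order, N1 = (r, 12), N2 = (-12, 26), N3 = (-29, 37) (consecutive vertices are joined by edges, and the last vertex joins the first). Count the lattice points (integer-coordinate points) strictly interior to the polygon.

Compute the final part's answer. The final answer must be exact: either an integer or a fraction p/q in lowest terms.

62

Stage 1: a(2) = -3*(-2) + 3*(-24) = -66; iterating: a(2)=-66, a(3)=192, a(4)=-774, a(5)=2898, a(6)=-11016, a(7)=41742, a(8)=-158274, a(9)=600048, a(10)=-2274966, a(11)=8625042; answer 8625042
Stage 2: S1 = 8625042; r = -4; cross terms: (-4*26 - -12*12)=40, (-12*37 - -29*26)=310, (-29*12 - -4*37)=-200; twice the area = |150| = 150; area = 75; boundary points = 2 + 1 + 25 = 28; strictly interior points = area - boundary/2 + 1 = 62; answer 62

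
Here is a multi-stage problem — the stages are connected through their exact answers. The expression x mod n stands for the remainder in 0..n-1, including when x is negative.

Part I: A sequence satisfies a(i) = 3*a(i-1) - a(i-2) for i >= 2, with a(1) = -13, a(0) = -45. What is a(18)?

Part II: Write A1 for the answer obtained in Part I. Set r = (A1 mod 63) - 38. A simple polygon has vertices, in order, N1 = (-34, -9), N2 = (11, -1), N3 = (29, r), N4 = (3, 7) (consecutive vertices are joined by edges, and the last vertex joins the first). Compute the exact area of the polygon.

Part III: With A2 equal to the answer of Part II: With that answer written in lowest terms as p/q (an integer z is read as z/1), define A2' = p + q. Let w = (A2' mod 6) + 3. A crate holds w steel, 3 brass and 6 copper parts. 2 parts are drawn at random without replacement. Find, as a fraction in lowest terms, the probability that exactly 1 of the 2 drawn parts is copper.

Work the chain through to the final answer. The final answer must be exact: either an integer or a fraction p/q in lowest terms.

Part I: a(2) = 3*(-13) - 1*(-45) = 6; iterating: a(2)=6, a(3)=31, a(4)=87, a(5)=230, a(6)=603, a(7)=1579, a(8)=4134, a(9)=10823, a(10)=28335, a(11)=74182, a(12)=194211, a(13)=508451, a(14)=1331142, a(15)=3484975, a(16)=9123783, a(17)=23886374, a(18)=62535339; answer 62535339
Part II: A1 = 62535339; r = -11; cross terms: (-34*-1 - 11*-9)=133, (11*-11 - 29*-1)=-92, (29*7 - 3*-11)=236, (3*-9 - -34*7)=211; twice the area = |488| = 488; area = 244; answer 244
Part III: A2 = 244; threaded value p + q = 245; w = 8; total draws C(17,2) = 136; favorable C(6,1)*C(11,1) = 66; P = 33/68; answer 33/68

33/68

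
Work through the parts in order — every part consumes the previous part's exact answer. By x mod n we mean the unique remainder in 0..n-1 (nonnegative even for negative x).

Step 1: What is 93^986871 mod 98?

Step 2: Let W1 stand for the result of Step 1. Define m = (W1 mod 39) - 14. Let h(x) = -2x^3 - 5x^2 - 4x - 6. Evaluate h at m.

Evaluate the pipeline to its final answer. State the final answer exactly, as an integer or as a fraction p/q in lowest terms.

Step 1: squarings mod 98: 93^1=93, 93^2=25, 93^4=37, 93^8=95, 93^16=9, 93^32=81, 93^64=93, 93^128=25, 93^256=37, 93^512=95, 93^1024=9, 93^2048=81, 93^4096=93, 93^8192=25, 93^16384=37, 93^32768=95, 93^65536=9, 93^131072=81, 93^262144=93, 93^524288=25; 93^986871 = 93^1 * 93^2 * 93^4 * 93^16 * 93^32 * 93^64 * 93^128 * 93^512 * 93^1024 * 93^2048 * 93^65536 * 93^131072 * 93^262144 * 93^524288 = 29 (mod 98); answer 29
Step 2: W1 = 29; m = 15; -2*(15)^3 - 5*(15)^2 - 4*(15)^1 - 6 = (-6750) + (-1125) + (-60) + (-6) = -7941; answer -7941

-7941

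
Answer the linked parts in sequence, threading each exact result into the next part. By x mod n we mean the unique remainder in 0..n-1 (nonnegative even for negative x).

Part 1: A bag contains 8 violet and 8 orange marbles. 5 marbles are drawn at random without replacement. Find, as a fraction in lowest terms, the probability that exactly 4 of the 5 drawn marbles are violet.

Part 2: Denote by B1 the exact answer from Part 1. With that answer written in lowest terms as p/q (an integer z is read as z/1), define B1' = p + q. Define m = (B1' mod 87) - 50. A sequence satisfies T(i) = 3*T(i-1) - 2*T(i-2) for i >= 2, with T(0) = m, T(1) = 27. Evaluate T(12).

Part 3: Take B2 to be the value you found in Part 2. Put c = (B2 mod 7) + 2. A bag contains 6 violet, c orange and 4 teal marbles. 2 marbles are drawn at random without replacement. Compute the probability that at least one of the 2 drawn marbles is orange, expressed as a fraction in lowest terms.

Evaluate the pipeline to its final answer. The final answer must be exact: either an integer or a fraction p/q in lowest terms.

Part 1: total draws C(16,5) = 4368; favorable C(8,4)*C(8,1) = 560; P = 5/39; answer 5/39
Part 2: B1 = 5/39; threaded value p + q = 44; m = -6; T(2) = 3*(27) - 2*(-6) = 93; iterating: T(2)=93, T(3)=225, T(4)=489, T(5)=1017, T(6)=2073, T(7)=4185, T(8)=8409, T(9)=16857, T(10)=33753, T(11)=67545, T(12)=135129; answer 135129
Part 3: B2 = 135129; c = 3; total draws C(13,2) = 78; complement C(10,2) = 45; favorable 78 - 45 = 33; P = 11/26; answer 11/26

11/26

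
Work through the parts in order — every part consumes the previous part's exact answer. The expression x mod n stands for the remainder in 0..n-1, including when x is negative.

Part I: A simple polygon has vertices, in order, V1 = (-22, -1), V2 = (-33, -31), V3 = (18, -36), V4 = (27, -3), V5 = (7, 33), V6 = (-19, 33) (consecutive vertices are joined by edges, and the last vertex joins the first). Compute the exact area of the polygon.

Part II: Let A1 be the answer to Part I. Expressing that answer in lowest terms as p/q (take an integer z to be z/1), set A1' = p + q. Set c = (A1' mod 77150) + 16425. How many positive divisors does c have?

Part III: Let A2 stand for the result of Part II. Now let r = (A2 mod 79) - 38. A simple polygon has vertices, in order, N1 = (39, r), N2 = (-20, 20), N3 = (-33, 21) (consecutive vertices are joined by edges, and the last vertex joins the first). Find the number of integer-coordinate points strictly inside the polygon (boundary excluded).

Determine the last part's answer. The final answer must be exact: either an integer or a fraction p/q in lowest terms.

Part I: cross terms: (-22*-31 - -33*-1)=649, (-33*-36 - 18*-31)=1746, (18*-3 - 27*-36)=918, (27*33 - 7*-3)=912, (7*33 - -19*33)=858, (-19*-1 - -22*33)=745; twice the area = |5828| = 5828; area = 2914; answer 2914
Part II: A1 = 2914; threaded value p + q = 2915; c = 19340; 19340 = 2^2 * 5 * 967; number of divisors = (2+1) * (1+1) * (1+1) = 12; answer 12
Part III: A2 = 12; r = -26; cross terms: (39*20 - -20*-26)=260, (-20*21 - -33*20)=240, (-33*-26 - 39*21)=39; twice the area = |539| = 539; area = 539/2; boundary points = 1 + 1 + 1 = 3; strictly interior points = area - boundary/2 + 1 = 269; answer 269

269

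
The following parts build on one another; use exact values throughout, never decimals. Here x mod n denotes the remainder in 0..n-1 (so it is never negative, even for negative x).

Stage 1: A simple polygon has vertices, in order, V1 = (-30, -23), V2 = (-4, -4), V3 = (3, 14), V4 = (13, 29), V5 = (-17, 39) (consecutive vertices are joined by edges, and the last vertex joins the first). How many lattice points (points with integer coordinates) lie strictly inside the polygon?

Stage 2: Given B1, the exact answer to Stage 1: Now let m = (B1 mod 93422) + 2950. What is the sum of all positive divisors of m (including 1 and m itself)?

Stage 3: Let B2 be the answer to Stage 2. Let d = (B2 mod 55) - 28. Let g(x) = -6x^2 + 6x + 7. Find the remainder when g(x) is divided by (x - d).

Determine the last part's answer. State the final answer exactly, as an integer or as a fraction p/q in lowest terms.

-425

Stage 1: cross terms: (-30*-4 - -4*-23)=28, (-4*14 - 3*-4)=-44, (3*29 - 13*14)=-95, (13*39 - -17*29)=1000, (-17*-23 - -30*39)=1561; twice the area = |2450| = 2450; area = 1225; boundary points = 1 + 1 + 5 + 10 + 1 = 18; strictly interior points = area - boundary/2 + 1 = 1217; answer 1217
Stage 2: B1 = 1217; m = 4167; 4167 = 3^2 * 463; sigma = (1 + 3 + 9) * (1 + 463) = 13 * 464 = 6032; answer 6032
Stage 3: B2 = 6032; d = 9; remainder = value at the root: -6*(9)^2 + 6*(9)^1 + 7 = (-486) + (54) + (7) = -425; answer -425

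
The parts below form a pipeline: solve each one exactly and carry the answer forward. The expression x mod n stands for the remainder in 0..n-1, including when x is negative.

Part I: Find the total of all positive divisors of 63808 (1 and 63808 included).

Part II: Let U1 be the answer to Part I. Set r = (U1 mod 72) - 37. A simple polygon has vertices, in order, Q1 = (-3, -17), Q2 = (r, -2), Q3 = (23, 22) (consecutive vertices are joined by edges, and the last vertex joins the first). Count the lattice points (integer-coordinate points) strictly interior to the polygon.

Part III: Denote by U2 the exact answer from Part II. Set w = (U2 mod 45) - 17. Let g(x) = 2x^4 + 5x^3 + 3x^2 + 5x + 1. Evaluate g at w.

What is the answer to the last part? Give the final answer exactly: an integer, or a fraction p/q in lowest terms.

50605

Part I: 63808 = 2^6 * 997; sigma = (1 + 2 + 4 + 8 + 16 + 32 + 64) * (1 + 997) = 127 * 998 = 126746; answer 126746
Part II: U1 = 126746; r = -11; cross terms: (-3*-2 - -11*-17)=-181, (-11*22 - 23*-2)=-196, (23*-17 - -3*22)=-325; twice the area = |-702| = 702; area = 351; boundary points = 1 + 2 + 13 = 16; strictly interior points = area - boundary/2 + 1 = 344; answer 344
Part III: U2 = 344; w = 12; 2*(12)^4 + 5*(12)^3 + 3*(12)^2 + 5*(12)^1 + 1 = (41472) + (8640) + (432) + (60) + (1) = 50605; answer 50605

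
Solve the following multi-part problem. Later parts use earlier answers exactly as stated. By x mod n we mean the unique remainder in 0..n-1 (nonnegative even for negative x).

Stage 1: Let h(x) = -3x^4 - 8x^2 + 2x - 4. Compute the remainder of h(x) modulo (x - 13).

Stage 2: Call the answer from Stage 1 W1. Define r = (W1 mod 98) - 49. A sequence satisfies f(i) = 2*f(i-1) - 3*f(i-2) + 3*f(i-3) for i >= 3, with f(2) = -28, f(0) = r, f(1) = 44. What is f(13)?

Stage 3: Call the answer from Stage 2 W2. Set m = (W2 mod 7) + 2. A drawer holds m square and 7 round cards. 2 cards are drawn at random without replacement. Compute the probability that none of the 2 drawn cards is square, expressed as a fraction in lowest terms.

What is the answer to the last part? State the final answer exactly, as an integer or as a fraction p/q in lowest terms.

Stage 1: remainder = value at the root: -3*(13)^4 - 8*(13)^2 + 2*(13)^1 - 4 = (-85683) + (-1352) + (26) + (-4) = -87013; answer -87013
Stage 2: W1 = -87013; r = -38; f(3) = 2*(-28) - 3*(44) + 3*(-38) = -302; iterating: f(3)=-302, f(4)=-388, f(5)=46, f(6)=350, f(7)=-602, f(8)=-2116, f(9)=-1376, f(10)=1790, f(11)=1360, f(12)=-6778, f(13)=-12266; answer -12266
Stage 3: W2 = -12266; m = 7; total draws C(14,2) = 91; favorable C(7,2) = 21; P = 3/13; answer 3/13

3/13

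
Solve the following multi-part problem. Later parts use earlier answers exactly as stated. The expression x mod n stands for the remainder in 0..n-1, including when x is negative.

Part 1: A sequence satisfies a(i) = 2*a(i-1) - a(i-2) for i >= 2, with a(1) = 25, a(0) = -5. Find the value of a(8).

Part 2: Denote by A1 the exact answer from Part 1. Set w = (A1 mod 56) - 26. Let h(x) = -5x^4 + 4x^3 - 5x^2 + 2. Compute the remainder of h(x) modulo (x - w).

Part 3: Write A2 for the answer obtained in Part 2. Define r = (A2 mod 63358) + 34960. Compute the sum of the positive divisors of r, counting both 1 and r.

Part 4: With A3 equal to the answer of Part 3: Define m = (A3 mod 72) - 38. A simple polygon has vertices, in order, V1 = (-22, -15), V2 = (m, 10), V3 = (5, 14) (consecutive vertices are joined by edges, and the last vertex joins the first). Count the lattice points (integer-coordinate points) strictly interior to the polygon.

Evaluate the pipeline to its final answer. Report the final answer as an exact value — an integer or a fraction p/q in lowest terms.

Part 1: a(2) = 2*(25) - 1*(-5) = 55; iterating: a(2)=55, a(3)=85, a(4)=115, a(5)=145, a(6)=175, a(7)=205, a(8)=235; answer 235
Part 2: A1 = 235; w = -15; remainder = value at the root: -5*(-15)^4 + 4*(-15)^3 - 5*(-15)^2 + 2 = (-253125) + (-13500) + (-1125) + (2) = -267748; answer -267748
Part 3: A2 = -267748; r = 84002; 84002 = 2 * 97 * 433; sigma = (1 + 2) * (1 + 97) * (1 + 433) = 3 * 98 * 434 = 127596; answer 127596
Part 4: A3 = 127596; m = -26; cross terms: (-22*10 - -26*-15)=-610, (-26*14 - 5*10)=-414, (5*-15 - -22*14)=233; twice the area = |-791| = 791; area = 791/2; boundary points = 1 + 1 + 1 = 3; strictly interior points = area - boundary/2 + 1 = 395; answer 395

395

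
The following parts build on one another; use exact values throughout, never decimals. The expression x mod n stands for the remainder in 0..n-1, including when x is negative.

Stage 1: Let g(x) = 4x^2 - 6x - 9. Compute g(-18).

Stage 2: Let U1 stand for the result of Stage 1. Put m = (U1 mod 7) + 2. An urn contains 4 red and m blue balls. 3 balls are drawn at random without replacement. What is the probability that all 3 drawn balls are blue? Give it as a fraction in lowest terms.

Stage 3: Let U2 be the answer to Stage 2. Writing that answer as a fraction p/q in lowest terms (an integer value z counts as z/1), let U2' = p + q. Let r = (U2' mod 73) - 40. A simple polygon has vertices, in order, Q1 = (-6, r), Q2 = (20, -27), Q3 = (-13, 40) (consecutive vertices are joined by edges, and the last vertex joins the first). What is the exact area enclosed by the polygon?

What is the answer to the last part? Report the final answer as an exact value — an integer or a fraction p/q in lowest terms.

Stage 1: 4*(-18)^2 - 6*(-18)^1 - 9 = (1296) + (108) + (-9) = 1395; answer 1395
Stage 2: U1 = 1395; m = 4; total draws C(8,3) = 56; favorable C(4,3) = 4; P = 1/14; answer 1/14
Stage 3: U2 = 1/14; threaded value p + q = 15; r = -25; cross terms: (-6*-27 - 20*-25)=662, (20*40 - -13*-27)=449, (-13*-25 - -6*40)=565; twice the area = |1676| = 1676; area = 838; answer 838

838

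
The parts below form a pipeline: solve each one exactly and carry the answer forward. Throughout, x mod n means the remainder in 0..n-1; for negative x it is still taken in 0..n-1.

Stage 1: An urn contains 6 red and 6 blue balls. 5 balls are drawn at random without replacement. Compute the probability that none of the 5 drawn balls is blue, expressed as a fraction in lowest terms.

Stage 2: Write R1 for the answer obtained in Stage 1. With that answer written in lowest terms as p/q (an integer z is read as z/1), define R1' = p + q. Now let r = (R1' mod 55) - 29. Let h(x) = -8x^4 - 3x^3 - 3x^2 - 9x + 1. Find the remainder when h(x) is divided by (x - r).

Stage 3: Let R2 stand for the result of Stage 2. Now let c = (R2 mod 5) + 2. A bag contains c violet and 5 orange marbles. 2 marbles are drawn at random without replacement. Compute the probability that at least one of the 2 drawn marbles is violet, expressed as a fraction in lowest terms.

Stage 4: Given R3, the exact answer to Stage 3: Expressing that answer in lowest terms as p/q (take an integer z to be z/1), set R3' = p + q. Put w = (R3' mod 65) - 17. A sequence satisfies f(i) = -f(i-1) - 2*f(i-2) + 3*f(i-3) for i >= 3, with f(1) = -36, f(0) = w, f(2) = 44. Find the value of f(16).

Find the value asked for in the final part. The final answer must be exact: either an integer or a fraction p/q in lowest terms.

Stage 1: total draws C(12,5) = 792; favorable C(6,5) = 6; P = 1/132; answer 1/132
Stage 2: R1 = 1/132; threaded value p + q = 133; r = -6; remainder = value at the root: -8*(-6)^4 - 3*(-6)^3 - 3*(-6)^2 - 9*(-6)^1 + 1 = (-10368) + (648) + (-108) + (54) + (1) = -9773; answer -9773
Stage 3: R2 = -9773; c = 4; total draws C(9,2) = 36; complement C(5,2) = 10; favorable 36 - 10 = 26; P = 13/18; answer 13/18
Stage 4: R3 = 13/18; threaded value p + q = 31; w = 14; f(3) = -1*(44) - 2*(-36) + 3*(14) = 70; iterating: f(3)=70, f(4)=-266, f(5)=258, f(6)=484, f(7)=-1798, f(8)=1604, f(9)=3444, f(10)=-12046, f(11)=9970, f(12)=24454, f(13)=-80532, f(14)=61534, f(15)=172892, f(16)=-537556; answer -537556

-537556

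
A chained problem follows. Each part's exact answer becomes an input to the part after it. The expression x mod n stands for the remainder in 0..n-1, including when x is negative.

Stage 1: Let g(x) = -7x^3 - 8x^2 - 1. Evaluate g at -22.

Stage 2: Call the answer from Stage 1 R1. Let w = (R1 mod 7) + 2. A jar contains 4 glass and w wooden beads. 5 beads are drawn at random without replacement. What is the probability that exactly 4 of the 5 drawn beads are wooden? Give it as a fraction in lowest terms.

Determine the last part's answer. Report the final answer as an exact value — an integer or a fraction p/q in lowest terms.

10/33

Stage 1: -7*(-22)^3 - 8*(-22)^2 - 1 = (74536) + (-3872) + (-1) = 70663; answer 70663
Stage 2: R1 = 70663; w = 7; total draws C(11,5) = 462; favorable C(7,4)*C(4,1) = 140; P = 10/33; answer 10/33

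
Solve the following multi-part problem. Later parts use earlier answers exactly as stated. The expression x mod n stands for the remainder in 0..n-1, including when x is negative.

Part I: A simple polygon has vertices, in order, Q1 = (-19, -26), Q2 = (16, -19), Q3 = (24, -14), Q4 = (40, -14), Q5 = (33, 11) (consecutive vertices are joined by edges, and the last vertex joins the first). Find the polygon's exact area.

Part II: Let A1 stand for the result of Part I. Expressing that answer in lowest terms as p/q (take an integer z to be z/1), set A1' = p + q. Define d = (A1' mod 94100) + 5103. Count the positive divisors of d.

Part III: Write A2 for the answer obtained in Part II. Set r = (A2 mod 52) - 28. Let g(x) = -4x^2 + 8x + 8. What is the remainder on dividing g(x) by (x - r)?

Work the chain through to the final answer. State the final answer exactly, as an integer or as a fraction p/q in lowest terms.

-2488

Part I: cross terms: (-19*-19 - 16*-26)=777, (16*-14 - 24*-19)=232, (24*-14 - 40*-14)=224, (40*11 - 33*-14)=902, (33*-26 - -19*11)=-649; twice the area = |1486| = 1486; area = 743; answer 743
Part II: A1 = 743; threaded value p + q = 744; d = 5847; 5847 = 3 * 1949; number of divisors = (1+1) * (1+1) = 4; answer 4
Part III: A2 = 4; r = -24; remainder = value at the root: -4*(-24)^2 + 8*(-24)^1 + 8 = (-2304) + (-192) + (8) = -2488; answer -2488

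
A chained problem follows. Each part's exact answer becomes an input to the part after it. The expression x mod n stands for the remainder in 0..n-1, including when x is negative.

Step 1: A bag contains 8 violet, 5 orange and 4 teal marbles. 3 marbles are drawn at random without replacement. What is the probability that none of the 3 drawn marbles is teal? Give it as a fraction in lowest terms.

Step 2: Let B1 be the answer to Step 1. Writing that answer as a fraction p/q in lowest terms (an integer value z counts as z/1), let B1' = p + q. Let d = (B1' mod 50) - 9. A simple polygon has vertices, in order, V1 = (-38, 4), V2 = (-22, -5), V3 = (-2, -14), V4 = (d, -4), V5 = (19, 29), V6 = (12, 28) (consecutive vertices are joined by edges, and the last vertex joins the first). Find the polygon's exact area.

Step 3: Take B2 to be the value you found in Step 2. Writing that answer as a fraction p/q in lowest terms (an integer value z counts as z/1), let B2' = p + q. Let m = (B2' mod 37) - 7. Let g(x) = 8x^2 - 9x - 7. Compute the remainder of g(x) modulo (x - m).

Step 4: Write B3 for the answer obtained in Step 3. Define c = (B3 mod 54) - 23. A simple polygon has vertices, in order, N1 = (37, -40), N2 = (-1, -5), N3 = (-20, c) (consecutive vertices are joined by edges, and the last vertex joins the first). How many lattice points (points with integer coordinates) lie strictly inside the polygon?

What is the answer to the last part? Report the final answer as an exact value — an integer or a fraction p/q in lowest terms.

654

Step 1: total draws C(17,3) = 680; favorable C(13,3) = 286; P = 143/340; answer 143/340
Step 2: B1 = 143/340; threaded value p + q = 483; d = 24; cross terms: (-38*-5 - -22*4)=278, (-22*-14 - -2*-5)=298, (-2*-4 - 24*-14)=344, (24*29 - 19*-4)=772, (19*28 - 12*29)=184, (12*4 - -38*28)=1112; twice the area = |2988| = 2988; area = 1494; answer 1494
Step 3: B2 = 1494; threaded value p + q = 1495; m = 8; remainder = value at the root: 8*(8)^2 - 9*(8)^1 - 7 = (512) + (-72) + (-7) = 433; answer 433
Step 4: B3 = 433; c = -22; cross terms: (37*-5 - -1*-40)=-225, (-1*-22 - -20*-5)=-78, (-20*-40 - 37*-22)=1614; twice the area = |1311| = 1311; area = 1311/2; boundary points = 1 + 1 + 3 = 5; strictly interior points = area - boundary/2 + 1 = 654; answer 654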